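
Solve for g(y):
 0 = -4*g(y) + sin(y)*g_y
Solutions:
 g(y) = C1*(cos(y)^2 - 2*cos(y) + 1)/(cos(y)^2 + 2*cos(y) + 1)


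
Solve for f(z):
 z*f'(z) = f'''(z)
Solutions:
 f(z) = C1 + Integral(C2*airyai(z) + C3*airybi(z), z)


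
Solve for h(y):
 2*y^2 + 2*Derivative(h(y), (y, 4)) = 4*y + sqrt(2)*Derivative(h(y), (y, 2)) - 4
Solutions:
 h(y) = C1 + C2*y + C3*exp(-2^(3/4)*y/2) + C4*exp(2^(3/4)*y/2) + sqrt(2)*y^4/12 - sqrt(2)*y^3/3 + y^2*(sqrt(2) + 2)


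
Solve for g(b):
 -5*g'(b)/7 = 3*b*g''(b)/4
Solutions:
 g(b) = C1 + C2*b^(1/21)


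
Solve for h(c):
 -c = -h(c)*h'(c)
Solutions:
 h(c) = -sqrt(C1 + c^2)
 h(c) = sqrt(C1 + c^2)


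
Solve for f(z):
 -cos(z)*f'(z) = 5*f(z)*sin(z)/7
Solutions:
 f(z) = C1*cos(z)^(5/7)


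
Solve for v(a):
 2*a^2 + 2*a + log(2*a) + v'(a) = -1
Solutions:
 v(a) = C1 - 2*a^3/3 - a^2 - a*log(a) - a*log(2)


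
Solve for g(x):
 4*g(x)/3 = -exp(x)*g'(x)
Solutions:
 g(x) = C1*exp(4*exp(-x)/3)


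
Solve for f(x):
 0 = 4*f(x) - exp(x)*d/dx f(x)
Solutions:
 f(x) = C1*exp(-4*exp(-x))


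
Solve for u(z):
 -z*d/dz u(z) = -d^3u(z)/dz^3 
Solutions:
 u(z) = C1 + Integral(C2*airyai(z) + C3*airybi(z), z)


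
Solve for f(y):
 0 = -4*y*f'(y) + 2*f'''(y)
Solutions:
 f(y) = C1 + Integral(C2*airyai(2^(1/3)*y) + C3*airybi(2^(1/3)*y), y)


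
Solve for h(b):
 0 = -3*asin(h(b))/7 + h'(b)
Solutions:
 Integral(1/asin(_y), (_y, h(b))) = C1 + 3*b/7


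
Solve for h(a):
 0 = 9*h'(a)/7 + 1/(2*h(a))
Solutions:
 h(a) = -sqrt(C1 - 7*a)/3
 h(a) = sqrt(C1 - 7*a)/3


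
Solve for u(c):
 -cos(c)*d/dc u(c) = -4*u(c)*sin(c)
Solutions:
 u(c) = C1/cos(c)^4


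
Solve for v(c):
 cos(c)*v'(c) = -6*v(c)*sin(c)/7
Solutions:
 v(c) = C1*cos(c)^(6/7)


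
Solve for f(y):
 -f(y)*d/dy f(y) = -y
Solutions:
 f(y) = -sqrt(C1 + y^2)
 f(y) = sqrt(C1 + y^2)


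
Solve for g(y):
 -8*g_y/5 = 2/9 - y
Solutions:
 g(y) = C1 + 5*y^2/16 - 5*y/36


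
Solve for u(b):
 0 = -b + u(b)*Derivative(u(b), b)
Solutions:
 u(b) = -sqrt(C1 + b^2)
 u(b) = sqrt(C1 + b^2)


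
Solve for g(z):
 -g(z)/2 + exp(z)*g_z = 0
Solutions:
 g(z) = C1*exp(-exp(-z)/2)


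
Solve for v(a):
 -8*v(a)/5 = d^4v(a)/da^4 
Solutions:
 v(a) = (C1*sin(2^(1/4)*5^(3/4)*a/5) + C2*cos(2^(1/4)*5^(3/4)*a/5))*exp(-2^(1/4)*5^(3/4)*a/5) + (C3*sin(2^(1/4)*5^(3/4)*a/5) + C4*cos(2^(1/4)*5^(3/4)*a/5))*exp(2^(1/4)*5^(3/4)*a/5)


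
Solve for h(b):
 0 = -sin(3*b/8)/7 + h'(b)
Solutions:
 h(b) = C1 - 8*cos(3*b/8)/21


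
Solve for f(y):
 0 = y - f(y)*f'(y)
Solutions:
 f(y) = -sqrt(C1 + y^2)
 f(y) = sqrt(C1 + y^2)


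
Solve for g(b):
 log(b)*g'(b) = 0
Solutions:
 g(b) = C1


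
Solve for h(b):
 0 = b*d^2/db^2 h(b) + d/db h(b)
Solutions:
 h(b) = C1 + C2*log(b)


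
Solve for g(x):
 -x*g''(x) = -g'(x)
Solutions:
 g(x) = C1 + C2*x^2


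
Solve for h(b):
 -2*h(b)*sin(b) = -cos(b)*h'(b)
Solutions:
 h(b) = C1/cos(b)^2


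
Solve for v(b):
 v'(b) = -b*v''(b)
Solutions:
 v(b) = C1 + C2*log(b)


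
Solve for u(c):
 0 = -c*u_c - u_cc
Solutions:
 u(c) = C1 + C2*erf(sqrt(2)*c/2)


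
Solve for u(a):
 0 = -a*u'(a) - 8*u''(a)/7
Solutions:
 u(a) = C1 + C2*erf(sqrt(7)*a/4)


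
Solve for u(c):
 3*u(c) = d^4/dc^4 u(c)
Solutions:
 u(c) = C1*exp(-3^(1/4)*c) + C2*exp(3^(1/4)*c) + C3*sin(3^(1/4)*c) + C4*cos(3^(1/4)*c)


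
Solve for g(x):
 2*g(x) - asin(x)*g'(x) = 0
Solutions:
 g(x) = C1*exp(2*Integral(1/asin(x), x))


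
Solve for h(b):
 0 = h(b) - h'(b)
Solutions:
 h(b) = C1*exp(b)


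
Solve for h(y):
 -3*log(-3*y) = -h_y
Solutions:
 h(y) = C1 + 3*y*log(-y) + 3*y*(-1 + log(3))


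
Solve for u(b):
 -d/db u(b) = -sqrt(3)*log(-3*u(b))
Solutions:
 -sqrt(3)*Integral(1/(log(-_y) + log(3)), (_y, u(b)))/3 = C1 - b


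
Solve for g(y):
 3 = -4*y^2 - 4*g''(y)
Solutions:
 g(y) = C1 + C2*y - y^4/12 - 3*y^2/8


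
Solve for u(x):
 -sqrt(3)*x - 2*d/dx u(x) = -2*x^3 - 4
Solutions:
 u(x) = C1 + x^4/4 - sqrt(3)*x^2/4 + 2*x


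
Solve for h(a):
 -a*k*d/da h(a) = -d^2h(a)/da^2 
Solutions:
 h(a) = Piecewise((-sqrt(2)*sqrt(pi)*C1*erf(sqrt(2)*a*sqrt(-k)/2)/(2*sqrt(-k)) - C2, (k > 0) | (k < 0)), (-C1*a - C2, True))


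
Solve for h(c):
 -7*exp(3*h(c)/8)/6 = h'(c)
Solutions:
 h(c) = 8*log(1/(C1 + 7*c))/3 + 32*log(2)/3
 h(c) = 8*log(2^(1/3)*(-1 - sqrt(3)*I)*(1/(C1 + 7*c))^(1/3))
 h(c) = 8*log(2^(1/3)*(-1 + sqrt(3)*I)*(1/(C1 + 7*c))^(1/3))


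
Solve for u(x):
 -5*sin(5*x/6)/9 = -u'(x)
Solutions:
 u(x) = C1 - 2*cos(5*x/6)/3


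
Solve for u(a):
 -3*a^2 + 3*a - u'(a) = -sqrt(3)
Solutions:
 u(a) = C1 - a^3 + 3*a^2/2 + sqrt(3)*a


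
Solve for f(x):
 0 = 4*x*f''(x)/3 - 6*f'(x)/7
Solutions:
 f(x) = C1 + C2*x^(23/14)


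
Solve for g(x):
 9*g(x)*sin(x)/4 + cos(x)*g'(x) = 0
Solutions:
 g(x) = C1*cos(x)^(9/4)


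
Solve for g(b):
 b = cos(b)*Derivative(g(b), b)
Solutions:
 g(b) = C1 + Integral(b/cos(b), b)


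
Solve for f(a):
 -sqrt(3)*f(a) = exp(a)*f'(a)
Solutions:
 f(a) = C1*exp(sqrt(3)*exp(-a))


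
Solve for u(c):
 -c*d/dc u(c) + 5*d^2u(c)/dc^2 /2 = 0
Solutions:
 u(c) = C1 + C2*erfi(sqrt(5)*c/5)


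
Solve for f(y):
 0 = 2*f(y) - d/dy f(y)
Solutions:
 f(y) = C1*exp(2*y)


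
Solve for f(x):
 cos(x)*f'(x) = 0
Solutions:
 f(x) = C1


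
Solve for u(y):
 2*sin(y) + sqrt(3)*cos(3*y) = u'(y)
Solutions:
 u(y) = C1 + sqrt(3)*sin(3*y)/3 - 2*cos(y)


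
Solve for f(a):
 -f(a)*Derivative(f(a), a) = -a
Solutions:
 f(a) = -sqrt(C1 + a^2)
 f(a) = sqrt(C1 + a^2)


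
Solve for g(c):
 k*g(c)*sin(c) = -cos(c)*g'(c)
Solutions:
 g(c) = C1*exp(k*log(cos(c)))


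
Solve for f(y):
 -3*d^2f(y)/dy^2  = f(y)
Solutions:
 f(y) = C1*sin(sqrt(3)*y/3) + C2*cos(sqrt(3)*y/3)


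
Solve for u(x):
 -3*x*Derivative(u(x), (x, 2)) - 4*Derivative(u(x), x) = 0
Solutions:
 u(x) = C1 + C2/x^(1/3)


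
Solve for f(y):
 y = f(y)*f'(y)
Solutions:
 f(y) = -sqrt(C1 + y^2)
 f(y) = sqrt(C1 + y^2)


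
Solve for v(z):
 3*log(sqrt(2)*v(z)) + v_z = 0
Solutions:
 2*Integral(1/(2*log(_y) + log(2)), (_y, v(z)))/3 = C1 - z


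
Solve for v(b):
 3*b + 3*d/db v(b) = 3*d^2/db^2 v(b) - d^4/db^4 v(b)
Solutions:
 v(b) = C1 + C2*exp(2^(1/3)*b*(2/(sqrt(5) + 3)^(1/3) + 2^(1/3)*(sqrt(5) + 3)^(1/3))/4)*sin(2^(1/3)*sqrt(3)*b*(-2^(1/3)*(sqrt(5) + 3)^(1/3) + 2/(sqrt(5) + 3)^(1/3))/4) + C3*exp(2^(1/3)*b*(2/(sqrt(5) + 3)^(1/3) + 2^(1/3)*(sqrt(5) + 3)^(1/3))/4)*cos(2^(1/3)*sqrt(3)*b*(-2^(1/3)*(sqrt(5) + 3)^(1/3) + 2/(sqrt(5) + 3)^(1/3))/4) + C4*exp(-2^(1/3)*b*((sqrt(5) + 3)^(-1/3) + 2^(1/3)*(sqrt(5) + 3)^(1/3)/2)) - b^2/2 - b


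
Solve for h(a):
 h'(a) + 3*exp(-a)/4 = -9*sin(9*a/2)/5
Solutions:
 h(a) = C1 + 2*cos(9*a/2)/5 + 3*exp(-a)/4


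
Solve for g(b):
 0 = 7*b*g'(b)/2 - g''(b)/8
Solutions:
 g(b) = C1 + C2*erfi(sqrt(14)*b)


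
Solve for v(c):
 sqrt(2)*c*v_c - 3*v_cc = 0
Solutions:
 v(c) = C1 + C2*erfi(2^(3/4)*sqrt(3)*c/6)


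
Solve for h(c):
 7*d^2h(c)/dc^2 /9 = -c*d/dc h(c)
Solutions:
 h(c) = C1 + C2*erf(3*sqrt(14)*c/14)


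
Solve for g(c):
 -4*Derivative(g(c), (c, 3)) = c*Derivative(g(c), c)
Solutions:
 g(c) = C1 + Integral(C2*airyai(-2^(1/3)*c/2) + C3*airybi(-2^(1/3)*c/2), c)


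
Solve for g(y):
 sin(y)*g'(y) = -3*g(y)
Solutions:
 g(y) = C1*(cos(y) + 1)^(3/2)/(cos(y) - 1)^(3/2)


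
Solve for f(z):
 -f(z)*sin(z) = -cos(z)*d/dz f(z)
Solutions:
 f(z) = C1/cos(z)


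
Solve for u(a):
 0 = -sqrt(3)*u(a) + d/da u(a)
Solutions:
 u(a) = C1*exp(sqrt(3)*a)


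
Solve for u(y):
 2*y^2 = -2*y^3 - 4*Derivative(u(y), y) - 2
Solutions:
 u(y) = C1 - y^4/8 - y^3/6 - y/2


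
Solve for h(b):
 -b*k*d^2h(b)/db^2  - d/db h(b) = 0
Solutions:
 h(b) = C1 + b^(((re(k) - 1)*re(k) + im(k)^2)/(re(k)^2 + im(k)^2))*(C2*sin(log(b)*Abs(im(k))/(re(k)^2 + im(k)^2)) + C3*cos(log(b)*im(k)/(re(k)^2 + im(k)^2)))


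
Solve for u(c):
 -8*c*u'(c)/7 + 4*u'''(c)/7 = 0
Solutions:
 u(c) = C1 + Integral(C2*airyai(2^(1/3)*c) + C3*airybi(2^(1/3)*c), c)


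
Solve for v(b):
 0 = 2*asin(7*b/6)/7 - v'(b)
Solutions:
 v(b) = C1 + 2*b*asin(7*b/6)/7 + 2*sqrt(36 - 49*b^2)/49


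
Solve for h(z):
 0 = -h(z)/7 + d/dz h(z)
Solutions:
 h(z) = C1*exp(z/7)


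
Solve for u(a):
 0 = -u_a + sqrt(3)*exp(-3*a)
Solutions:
 u(a) = C1 - sqrt(3)*exp(-3*a)/3


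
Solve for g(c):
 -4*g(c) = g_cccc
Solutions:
 g(c) = (C1*sin(c) + C2*cos(c))*exp(-c) + (C3*sin(c) + C4*cos(c))*exp(c)


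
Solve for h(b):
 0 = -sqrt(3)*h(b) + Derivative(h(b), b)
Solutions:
 h(b) = C1*exp(sqrt(3)*b)


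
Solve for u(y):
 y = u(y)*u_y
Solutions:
 u(y) = -sqrt(C1 + y^2)
 u(y) = sqrt(C1 + y^2)


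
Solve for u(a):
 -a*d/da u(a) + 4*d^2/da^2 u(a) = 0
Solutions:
 u(a) = C1 + C2*erfi(sqrt(2)*a/4)


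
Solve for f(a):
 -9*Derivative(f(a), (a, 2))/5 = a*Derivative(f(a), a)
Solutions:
 f(a) = C1 + C2*erf(sqrt(10)*a/6)


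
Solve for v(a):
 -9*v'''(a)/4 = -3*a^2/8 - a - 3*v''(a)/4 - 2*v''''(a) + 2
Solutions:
 v(a) = C1 + C2*a - a^4/24 - 13*a^3/18 - 23*a^2/6 + (C3*sin(sqrt(15)*a/16) + C4*cos(sqrt(15)*a/16))*exp(9*a/16)


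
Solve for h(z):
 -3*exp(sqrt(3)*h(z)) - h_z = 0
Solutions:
 h(z) = sqrt(3)*(2*log(1/(C1 + 3*z)) - log(3))/6


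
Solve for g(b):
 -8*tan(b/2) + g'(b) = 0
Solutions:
 g(b) = C1 - 16*log(cos(b/2))


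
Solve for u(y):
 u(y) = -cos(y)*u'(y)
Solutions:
 u(y) = C1*sqrt(sin(y) - 1)/sqrt(sin(y) + 1)


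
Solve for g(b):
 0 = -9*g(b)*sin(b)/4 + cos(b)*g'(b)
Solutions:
 g(b) = C1/cos(b)^(9/4)


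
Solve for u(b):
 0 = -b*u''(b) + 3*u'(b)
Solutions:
 u(b) = C1 + C2*b^4


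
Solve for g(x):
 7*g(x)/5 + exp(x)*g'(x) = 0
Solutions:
 g(x) = C1*exp(7*exp(-x)/5)


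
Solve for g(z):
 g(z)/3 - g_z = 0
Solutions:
 g(z) = C1*exp(z/3)


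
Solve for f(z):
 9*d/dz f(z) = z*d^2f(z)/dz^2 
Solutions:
 f(z) = C1 + C2*z^10


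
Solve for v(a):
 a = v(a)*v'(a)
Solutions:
 v(a) = -sqrt(C1 + a^2)
 v(a) = sqrt(C1 + a^2)


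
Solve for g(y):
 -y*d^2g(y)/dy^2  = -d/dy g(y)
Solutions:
 g(y) = C1 + C2*y^2


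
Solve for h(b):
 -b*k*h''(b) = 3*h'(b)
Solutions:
 h(b) = C1 + b^(((re(k) - 3)*re(k) + im(k)^2)/(re(k)^2 + im(k)^2))*(C2*sin(3*log(b)*Abs(im(k))/(re(k)^2 + im(k)^2)) + C3*cos(3*log(b)*im(k)/(re(k)^2 + im(k)^2)))


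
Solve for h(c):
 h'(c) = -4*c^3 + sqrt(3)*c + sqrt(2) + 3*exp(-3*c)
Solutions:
 h(c) = C1 - c^4 + sqrt(3)*c^2/2 + sqrt(2)*c - exp(-3*c)


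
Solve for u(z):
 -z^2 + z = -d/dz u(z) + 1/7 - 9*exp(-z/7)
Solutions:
 u(z) = C1 + z^3/3 - z^2/2 + z/7 + 63*exp(-z/7)


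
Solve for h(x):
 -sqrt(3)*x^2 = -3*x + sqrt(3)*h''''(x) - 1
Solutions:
 h(x) = C1 + C2*x + C3*x^2 + C4*x^3 - x^6/360 + sqrt(3)*x^5/120 + sqrt(3)*x^4/72


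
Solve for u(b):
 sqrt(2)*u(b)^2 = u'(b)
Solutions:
 u(b) = -1/(C1 + sqrt(2)*b)


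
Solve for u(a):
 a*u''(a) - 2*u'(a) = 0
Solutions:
 u(a) = C1 + C2*a^3


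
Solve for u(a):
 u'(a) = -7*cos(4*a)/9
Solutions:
 u(a) = C1 - 7*sin(4*a)/36


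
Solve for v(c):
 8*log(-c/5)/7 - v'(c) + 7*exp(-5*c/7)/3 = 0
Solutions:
 v(c) = C1 + 8*c*log(-c)/7 + 8*c*(-log(5) - 1)/7 - 49*exp(-5*c/7)/15


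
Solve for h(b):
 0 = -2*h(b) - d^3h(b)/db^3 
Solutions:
 h(b) = C3*exp(-2^(1/3)*b) + (C1*sin(2^(1/3)*sqrt(3)*b/2) + C2*cos(2^(1/3)*sqrt(3)*b/2))*exp(2^(1/3)*b/2)


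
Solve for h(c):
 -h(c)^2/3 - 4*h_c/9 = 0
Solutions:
 h(c) = 4/(C1 + 3*c)


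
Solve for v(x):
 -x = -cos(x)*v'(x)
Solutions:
 v(x) = C1 + Integral(x/cos(x), x)


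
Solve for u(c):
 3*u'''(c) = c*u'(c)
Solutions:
 u(c) = C1 + Integral(C2*airyai(3^(2/3)*c/3) + C3*airybi(3^(2/3)*c/3), c)


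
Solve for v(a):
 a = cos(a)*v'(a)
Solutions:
 v(a) = C1 + Integral(a/cos(a), a)


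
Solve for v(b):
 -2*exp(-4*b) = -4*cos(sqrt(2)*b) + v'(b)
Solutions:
 v(b) = C1 + 2*sqrt(2)*sin(sqrt(2)*b) + exp(-4*b)/2


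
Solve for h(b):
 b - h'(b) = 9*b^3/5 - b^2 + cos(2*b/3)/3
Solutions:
 h(b) = C1 - 9*b^4/20 + b^3/3 + b^2/2 - sin(2*b/3)/2


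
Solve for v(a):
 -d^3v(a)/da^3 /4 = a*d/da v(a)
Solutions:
 v(a) = C1 + Integral(C2*airyai(-2^(2/3)*a) + C3*airybi(-2^(2/3)*a), a)


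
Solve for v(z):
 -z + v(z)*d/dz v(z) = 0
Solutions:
 v(z) = -sqrt(C1 + z^2)
 v(z) = sqrt(C1 + z^2)


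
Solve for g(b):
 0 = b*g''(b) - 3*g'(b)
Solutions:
 g(b) = C1 + C2*b^4


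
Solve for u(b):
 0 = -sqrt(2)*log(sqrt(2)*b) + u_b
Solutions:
 u(b) = C1 + sqrt(2)*b*log(b) - sqrt(2)*b + sqrt(2)*b*log(2)/2


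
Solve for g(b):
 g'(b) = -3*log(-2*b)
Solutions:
 g(b) = C1 - 3*b*log(-b) + 3*b*(1 - log(2))


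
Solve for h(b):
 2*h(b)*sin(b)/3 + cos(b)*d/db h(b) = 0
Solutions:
 h(b) = C1*cos(b)^(2/3)


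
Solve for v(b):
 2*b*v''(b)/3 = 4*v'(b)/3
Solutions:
 v(b) = C1 + C2*b^3


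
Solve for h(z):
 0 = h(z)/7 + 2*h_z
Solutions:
 h(z) = C1*exp(-z/14)


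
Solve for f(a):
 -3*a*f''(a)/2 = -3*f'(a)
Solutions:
 f(a) = C1 + C2*a^3


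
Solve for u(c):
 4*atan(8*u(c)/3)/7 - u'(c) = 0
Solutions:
 Integral(1/atan(8*_y/3), (_y, u(c))) = C1 + 4*c/7


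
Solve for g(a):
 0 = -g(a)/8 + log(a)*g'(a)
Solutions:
 g(a) = C1*exp(li(a)/8)


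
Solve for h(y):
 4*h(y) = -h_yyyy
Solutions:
 h(y) = (C1*sin(y) + C2*cos(y))*exp(-y) + (C3*sin(y) + C4*cos(y))*exp(y)


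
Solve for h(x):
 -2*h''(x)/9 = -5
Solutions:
 h(x) = C1 + C2*x + 45*x^2/4


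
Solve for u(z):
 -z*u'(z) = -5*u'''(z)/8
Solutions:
 u(z) = C1 + Integral(C2*airyai(2*5^(2/3)*z/5) + C3*airybi(2*5^(2/3)*z/5), z)


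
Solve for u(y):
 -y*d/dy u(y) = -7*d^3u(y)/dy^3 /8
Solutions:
 u(y) = C1 + Integral(C2*airyai(2*7^(2/3)*y/7) + C3*airybi(2*7^(2/3)*y/7), y)


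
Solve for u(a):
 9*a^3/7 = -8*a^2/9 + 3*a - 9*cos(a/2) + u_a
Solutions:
 u(a) = C1 + 9*a^4/28 + 8*a^3/27 - 3*a^2/2 + 18*sin(a/2)


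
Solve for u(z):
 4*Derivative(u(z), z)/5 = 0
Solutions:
 u(z) = C1


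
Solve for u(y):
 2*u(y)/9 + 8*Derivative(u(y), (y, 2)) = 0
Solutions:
 u(y) = C1*sin(y/6) + C2*cos(y/6)


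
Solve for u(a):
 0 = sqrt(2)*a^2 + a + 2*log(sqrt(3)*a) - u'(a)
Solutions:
 u(a) = C1 + sqrt(2)*a^3/3 + a^2/2 + 2*a*log(a) - 2*a + a*log(3)


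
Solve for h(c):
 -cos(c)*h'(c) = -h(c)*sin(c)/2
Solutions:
 h(c) = C1/sqrt(cos(c))


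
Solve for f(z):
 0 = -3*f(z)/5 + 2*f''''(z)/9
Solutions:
 f(z) = C1*exp(-30^(3/4)*z/10) + C2*exp(30^(3/4)*z/10) + C3*sin(30^(3/4)*z/10) + C4*cos(30^(3/4)*z/10)


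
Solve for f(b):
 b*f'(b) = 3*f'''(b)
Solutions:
 f(b) = C1 + Integral(C2*airyai(3^(2/3)*b/3) + C3*airybi(3^(2/3)*b/3), b)


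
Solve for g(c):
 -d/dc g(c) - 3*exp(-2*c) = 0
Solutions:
 g(c) = C1 + 3*exp(-2*c)/2


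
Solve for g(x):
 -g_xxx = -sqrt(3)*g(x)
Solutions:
 g(x) = C3*exp(3^(1/6)*x) + (C1*sin(3^(2/3)*x/2) + C2*cos(3^(2/3)*x/2))*exp(-3^(1/6)*x/2)


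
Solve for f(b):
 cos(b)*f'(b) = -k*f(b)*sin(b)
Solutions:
 f(b) = C1*exp(k*log(cos(b)))


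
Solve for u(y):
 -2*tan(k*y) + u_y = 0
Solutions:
 u(y) = C1 + 2*Piecewise((-log(cos(k*y))/k, Ne(k, 0)), (0, True))


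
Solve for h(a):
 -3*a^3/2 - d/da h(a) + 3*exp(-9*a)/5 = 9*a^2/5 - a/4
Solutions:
 h(a) = C1 - 3*a^4/8 - 3*a^3/5 + a^2/8 - exp(-9*a)/15


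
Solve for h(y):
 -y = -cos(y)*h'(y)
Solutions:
 h(y) = C1 + Integral(y/cos(y), y)


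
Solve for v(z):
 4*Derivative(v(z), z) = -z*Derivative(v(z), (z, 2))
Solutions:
 v(z) = C1 + C2/z^3


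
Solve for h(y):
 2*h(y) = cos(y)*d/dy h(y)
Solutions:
 h(y) = C1*(sin(y) + 1)/(sin(y) - 1)


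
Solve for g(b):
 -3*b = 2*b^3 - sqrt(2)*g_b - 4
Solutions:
 g(b) = C1 + sqrt(2)*b^4/4 + 3*sqrt(2)*b^2/4 - 2*sqrt(2)*b


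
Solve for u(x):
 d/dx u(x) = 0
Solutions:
 u(x) = C1


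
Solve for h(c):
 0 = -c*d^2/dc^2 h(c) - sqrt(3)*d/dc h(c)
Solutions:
 h(c) = C1 + C2*c^(1 - sqrt(3))


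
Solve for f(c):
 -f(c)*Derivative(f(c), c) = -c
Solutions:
 f(c) = -sqrt(C1 + c^2)
 f(c) = sqrt(C1 + c^2)


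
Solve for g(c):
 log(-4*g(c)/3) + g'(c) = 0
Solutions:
 Integral(1/(log(-_y) - log(3) + 2*log(2)), (_y, g(c))) = C1 - c


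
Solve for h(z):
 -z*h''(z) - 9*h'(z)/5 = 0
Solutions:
 h(z) = C1 + C2/z^(4/5)


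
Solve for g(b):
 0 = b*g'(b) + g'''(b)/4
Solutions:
 g(b) = C1 + Integral(C2*airyai(-2^(2/3)*b) + C3*airybi(-2^(2/3)*b), b)


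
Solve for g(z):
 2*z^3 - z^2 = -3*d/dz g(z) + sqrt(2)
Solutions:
 g(z) = C1 - z^4/6 + z^3/9 + sqrt(2)*z/3


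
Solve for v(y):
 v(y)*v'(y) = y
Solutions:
 v(y) = -sqrt(C1 + y^2)
 v(y) = sqrt(C1 + y^2)


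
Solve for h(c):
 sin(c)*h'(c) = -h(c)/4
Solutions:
 h(c) = C1*(cos(c) + 1)^(1/8)/(cos(c) - 1)^(1/8)


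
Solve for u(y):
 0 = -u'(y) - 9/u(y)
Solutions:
 u(y) = -sqrt(C1 - 18*y)
 u(y) = sqrt(C1 - 18*y)


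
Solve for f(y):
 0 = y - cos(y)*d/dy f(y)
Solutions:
 f(y) = C1 + Integral(y/cos(y), y)


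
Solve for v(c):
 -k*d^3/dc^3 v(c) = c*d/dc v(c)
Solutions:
 v(c) = C1 + Integral(C2*airyai(c*(-1/k)^(1/3)) + C3*airybi(c*(-1/k)^(1/3)), c)


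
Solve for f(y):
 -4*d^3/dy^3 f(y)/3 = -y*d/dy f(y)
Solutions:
 f(y) = C1 + Integral(C2*airyai(6^(1/3)*y/2) + C3*airybi(6^(1/3)*y/2), y)


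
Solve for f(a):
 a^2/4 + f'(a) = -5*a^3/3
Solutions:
 f(a) = C1 - 5*a^4/12 - a^3/12


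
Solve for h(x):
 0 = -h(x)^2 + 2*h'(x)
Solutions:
 h(x) = -2/(C1 + x)


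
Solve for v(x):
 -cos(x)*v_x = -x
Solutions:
 v(x) = C1 + Integral(x/cos(x), x)


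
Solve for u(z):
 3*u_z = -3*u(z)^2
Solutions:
 u(z) = 1/(C1 + z)


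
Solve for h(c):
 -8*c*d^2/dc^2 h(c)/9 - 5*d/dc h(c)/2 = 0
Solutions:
 h(c) = C1 + C2/c^(29/16)


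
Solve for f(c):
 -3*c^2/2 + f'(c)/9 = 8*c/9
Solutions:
 f(c) = C1 + 9*c^3/2 + 4*c^2


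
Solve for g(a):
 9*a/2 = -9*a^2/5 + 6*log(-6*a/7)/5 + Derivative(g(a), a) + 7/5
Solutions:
 g(a) = C1 + 3*a^3/5 + 9*a^2/4 - 6*a*log(-a)/5 + a*(-6*log(6) - 1 + 6*log(7))/5


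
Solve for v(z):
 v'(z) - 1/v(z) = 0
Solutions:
 v(z) = -sqrt(C1 + 2*z)
 v(z) = sqrt(C1 + 2*z)


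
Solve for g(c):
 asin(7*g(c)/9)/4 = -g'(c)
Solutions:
 Integral(1/asin(7*_y/9), (_y, g(c))) = C1 - c/4


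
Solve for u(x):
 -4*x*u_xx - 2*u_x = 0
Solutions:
 u(x) = C1 + C2*sqrt(x)


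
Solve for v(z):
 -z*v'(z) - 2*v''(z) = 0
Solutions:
 v(z) = C1 + C2*erf(z/2)


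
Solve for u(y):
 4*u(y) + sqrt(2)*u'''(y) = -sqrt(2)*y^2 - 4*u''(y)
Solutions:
 u(y) = C1*exp(y*(-4*sqrt(2) + 8/(3*sqrt(354) + 43*sqrt(2))^(1/3) + (3*sqrt(354) + 43*sqrt(2))^(1/3))/6)*sin(sqrt(3)*y*(-(3*sqrt(354) + 43*sqrt(2))^(1/3) + 8/(3*sqrt(354) + 43*sqrt(2))^(1/3))/6) + C2*exp(y*(-4*sqrt(2) + 8/(3*sqrt(354) + 43*sqrt(2))^(1/3) + (3*sqrt(354) + 43*sqrt(2))^(1/3))/6)*cos(sqrt(3)*y*(-(3*sqrt(354) + 43*sqrt(2))^(1/3) + 8/(3*sqrt(354) + 43*sqrt(2))^(1/3))/6) + C3*exp(-y*(8/(3*sqrt(354) + 43*sqrt(2))^(1/3) + 2*sqrt(2) + (3*sqrt(354) + 43*sqrt(2))^(1/3))/3) - sqrt(2)*y^2/4 + sqrt(2)/2


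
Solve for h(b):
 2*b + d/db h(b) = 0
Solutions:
 h(b) = C1 - b^2


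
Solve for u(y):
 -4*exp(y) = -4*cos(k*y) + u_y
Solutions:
 u(y) = C1 - 4*exp(y) + 4*sin(k*y)/k


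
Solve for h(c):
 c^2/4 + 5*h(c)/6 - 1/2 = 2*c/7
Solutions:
 h(c) = -3*c^2/10 + 12*c/35 + 3/5


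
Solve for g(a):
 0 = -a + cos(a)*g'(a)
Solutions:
 g(a) = C1 + Integral(a/cos(a), a)


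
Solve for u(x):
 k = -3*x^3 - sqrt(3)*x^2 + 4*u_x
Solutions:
 u(x) = C1 + k*x/4 + 3*x^4/16 + sqrt(3)*x^3/12


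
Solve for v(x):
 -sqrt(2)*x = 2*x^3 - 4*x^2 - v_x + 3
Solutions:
 v(x) = C1 + x^4/2 - 4*x^3/3 + sqrt(2)*x^2/2 + 3*x


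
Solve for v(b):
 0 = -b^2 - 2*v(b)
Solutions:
 v(b) = -b^2/2


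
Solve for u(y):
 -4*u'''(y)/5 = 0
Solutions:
 u(y) = C1 + C2*y + C3*y^2


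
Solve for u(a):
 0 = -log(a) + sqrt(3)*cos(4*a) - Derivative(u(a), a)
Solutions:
 u(a) = C1 - a*log(a) + a + sqrt(3)*sin(4*a)/4


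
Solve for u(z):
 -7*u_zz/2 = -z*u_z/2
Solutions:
 u(z) = C1 + C2*erfi(sqrt(14)*z/14)


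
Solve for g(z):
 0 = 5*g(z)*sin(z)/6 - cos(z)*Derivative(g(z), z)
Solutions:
 g(z) = C1/cos(z)^(5/6)


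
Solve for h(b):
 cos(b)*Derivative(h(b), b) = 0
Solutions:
 h(b) = C1


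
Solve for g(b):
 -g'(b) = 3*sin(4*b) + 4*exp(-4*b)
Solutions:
 g(b) = C1 + 3*cos(4*b)/4 + exp(-4*b)


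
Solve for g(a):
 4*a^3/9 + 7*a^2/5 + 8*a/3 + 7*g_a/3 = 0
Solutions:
 g(a) = C1 - a^4/21 - a^3/5 - 4*a^2/7


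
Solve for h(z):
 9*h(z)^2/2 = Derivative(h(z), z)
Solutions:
 h(z) = -2/(C1 + 9*z)


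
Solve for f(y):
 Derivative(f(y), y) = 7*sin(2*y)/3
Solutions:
 f(y) = C1 - 7*cos(2*y)/6


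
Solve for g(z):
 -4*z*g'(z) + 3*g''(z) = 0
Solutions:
 g(z) = C1 + C2*erfi(sqrt(6)*z/3)


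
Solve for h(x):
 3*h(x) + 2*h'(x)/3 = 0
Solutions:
 h(x) = C1*exp(-9*x/2)


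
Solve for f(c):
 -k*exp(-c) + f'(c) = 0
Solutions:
 f(c) = C1 - k*exp(-c)


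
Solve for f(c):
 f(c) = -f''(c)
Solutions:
 f(c) = C1*sin(c) + C2*cos(c)


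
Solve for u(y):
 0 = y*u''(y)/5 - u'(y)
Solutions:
 u(y) = C1 + C2*y^6


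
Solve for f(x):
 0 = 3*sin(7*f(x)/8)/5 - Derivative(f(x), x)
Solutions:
 -3*x/5 + 4*log(cos(7*f(x)/8) - 1)/7 - 4*log(cos(7*f(x)/8) + 1)/7 = C1


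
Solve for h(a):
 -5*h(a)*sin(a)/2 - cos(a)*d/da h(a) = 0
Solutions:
 h(a) = C1*cos(a)^(5/2)


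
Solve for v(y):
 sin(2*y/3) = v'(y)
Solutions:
 v(y) = C1 - 3*cos(2*y/3)/2


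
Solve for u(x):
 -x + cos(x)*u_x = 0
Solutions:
 u(x) = C1 + Integral(x/cos(x), x)


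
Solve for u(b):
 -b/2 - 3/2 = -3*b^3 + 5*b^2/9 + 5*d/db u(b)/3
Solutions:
 u(b) = C1 + 9*b^4/20 - b^3/9 - 3*b^2/20 - 9*b/10


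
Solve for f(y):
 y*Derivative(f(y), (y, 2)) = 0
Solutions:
 f(y) = C1 + C2*y


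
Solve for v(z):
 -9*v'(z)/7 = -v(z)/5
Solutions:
 v(z) = C1*exp(7*z/45)


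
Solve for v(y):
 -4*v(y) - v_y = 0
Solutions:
 v(y) = C1*exp(-4*y)


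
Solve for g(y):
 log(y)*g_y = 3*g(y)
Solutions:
 g(y) = C1*exp(3*li(y))


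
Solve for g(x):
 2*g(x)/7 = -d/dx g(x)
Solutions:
 g(x) = C1*exp(-2*x/7)


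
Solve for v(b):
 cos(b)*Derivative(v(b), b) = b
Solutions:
 v(b) = C1 + Integral(b/cos(b), b)


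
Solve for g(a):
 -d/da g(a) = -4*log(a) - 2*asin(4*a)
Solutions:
 g(a) = C1 + 4*a*log(a) + 2*a*asin(4*a) - 4*a + sqrt(1 - 16*a^2)/2


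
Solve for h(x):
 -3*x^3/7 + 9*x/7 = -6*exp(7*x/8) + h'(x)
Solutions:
 h(x) = C1 - 3*x^4/28 + 9*x^2/14 + 48*exp(7*x/8)/7


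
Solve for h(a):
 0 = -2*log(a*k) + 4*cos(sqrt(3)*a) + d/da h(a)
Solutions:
 h(a) = C1 + 2*a*log(a*k) - 2*a - 4*sqrt(3)*sin(sqrt(3)*a)/3


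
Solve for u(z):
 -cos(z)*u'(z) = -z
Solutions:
 u(z) = C1 + Integral(z/cos(z), z)


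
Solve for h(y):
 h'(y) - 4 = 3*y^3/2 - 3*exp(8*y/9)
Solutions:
 h(y) = C1 + 3*y^4/8 + 4*y - 27*exp(8*y/9)/8


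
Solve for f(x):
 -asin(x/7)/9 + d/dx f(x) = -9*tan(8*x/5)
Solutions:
 f(x) = C1 + x*asin(x/7)/9 + sqrt(49 - x^2)/9 + 45*log(cos(8*x/5))/8


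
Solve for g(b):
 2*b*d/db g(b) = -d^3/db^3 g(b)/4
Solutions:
 g(b) = C1 + Integral(C2*airyai(-2*b) + C3*airybi(-2*b), b)


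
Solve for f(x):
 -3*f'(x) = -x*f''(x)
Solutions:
 f(x) = C1 + C2*x^4


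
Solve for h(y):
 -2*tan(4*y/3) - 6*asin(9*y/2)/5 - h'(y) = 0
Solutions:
 h(y) = C1 - 6*y*asin(9*y/2)/5 - 2*sqrt(4 - 81*y^2)/15 + 3*log(cos(4*y/3))/2


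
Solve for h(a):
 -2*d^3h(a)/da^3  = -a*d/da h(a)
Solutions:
 h(a) = C1 + Integral(C2*airyai(2^(2/3)*a/2) + C3*airybi(2^(2/3)*a/2), a)


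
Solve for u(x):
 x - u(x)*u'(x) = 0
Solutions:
 u(x) = -sqrt(C1 + x^2)
 u(x) = sqrt(C1 + x^2)


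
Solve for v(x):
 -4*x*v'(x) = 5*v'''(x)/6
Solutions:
 v(x) = C1 + Integral(C2*airyai(-2*3^(1/3)*5^(2/3)*x/5) + C3*airybi(-2*3^(1/3)*5^(2/3)*x/5), x)


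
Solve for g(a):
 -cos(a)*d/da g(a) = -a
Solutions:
 g(a) = C1 + Integral(a/cos(a), a)


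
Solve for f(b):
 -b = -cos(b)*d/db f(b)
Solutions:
 f(b) = C1 + Integral(b/cos(b), b)


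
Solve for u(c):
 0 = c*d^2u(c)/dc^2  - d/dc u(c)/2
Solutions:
 u(c) = C1 + C2*c^(3/2)


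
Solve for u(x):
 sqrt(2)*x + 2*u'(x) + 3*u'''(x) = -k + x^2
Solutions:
 u(x) = C1 + C2*sin(sqrt(6)*x/3) + C3*cos(sqrt(6)*x/3) - k*x/2 + x^3/6 - sqrt(2)*x^2/4 - 3*x/2


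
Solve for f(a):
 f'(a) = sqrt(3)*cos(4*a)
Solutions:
 f(a) = C1 + sqrt(3)*sin(4*a)/4


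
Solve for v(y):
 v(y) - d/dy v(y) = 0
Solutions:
 v(y) = C1*exp(y)


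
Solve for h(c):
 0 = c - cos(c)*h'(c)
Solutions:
 h(c) = C1 + Integral(c/cos(c), c)


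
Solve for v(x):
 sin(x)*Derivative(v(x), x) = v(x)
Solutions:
 v(x) = C1*sqrt(cos(x) - 1)/sqrt(cos(x) + 1)


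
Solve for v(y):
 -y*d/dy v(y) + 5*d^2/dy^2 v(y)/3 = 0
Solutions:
 v(y) = C1 + C2*erfi(sqrt(30)*y/10)


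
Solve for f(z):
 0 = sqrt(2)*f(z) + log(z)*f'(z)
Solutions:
 f(z) = C1*exp(-sqrt(2)*li(z))


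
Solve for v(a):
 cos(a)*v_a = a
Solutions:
 v(a) = C1 + Integral(a/cos(a), a)


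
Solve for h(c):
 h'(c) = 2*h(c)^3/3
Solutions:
 h(c) = -sqrt(6)*sqrt(-1/(C1 + 2*c))/2
 h(c) = sqrt(6)*sqrt(-1/(C1 + 2*c))/2


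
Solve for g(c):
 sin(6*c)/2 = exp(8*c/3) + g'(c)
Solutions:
 g(c) = C1 - 3*exp(8*c/3)/8 - cos(6*c)/12


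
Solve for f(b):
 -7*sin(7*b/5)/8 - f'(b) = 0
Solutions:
 f(b) = C1 + 5*cos(7*b/5)/8


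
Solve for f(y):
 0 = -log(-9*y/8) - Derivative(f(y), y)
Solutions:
 f(y) = C1 - y*log(-y) + y*(-2*log(3) + 1 + 3*log(2))


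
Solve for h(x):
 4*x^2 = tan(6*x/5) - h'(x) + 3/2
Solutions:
 h(x) = C1 - 4*x^3/3 + 3*x/2 - 5*log(cos(6*x/5))/6


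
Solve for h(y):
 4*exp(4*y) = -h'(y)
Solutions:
 h(y) = C1 - exp(4*y)


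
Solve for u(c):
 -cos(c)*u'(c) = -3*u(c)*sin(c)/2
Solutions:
 u(c) = C1/cos(c)^(3/2)


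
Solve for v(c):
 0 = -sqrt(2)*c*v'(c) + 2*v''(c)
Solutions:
 v(c) = C1 + C2*erfi(2^(1/4)*c/2)


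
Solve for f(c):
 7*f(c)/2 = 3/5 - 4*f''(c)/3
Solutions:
 f(c) = C1*sin(sqrt(42)*c/4) + C2*cos(sqrt(42)*c/4) + 6/35


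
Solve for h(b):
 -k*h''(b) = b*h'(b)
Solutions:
 h(b) = C1 + C2*sqrt(k)*erf(sqrt(2)*b*sqrt(1/k)/2)


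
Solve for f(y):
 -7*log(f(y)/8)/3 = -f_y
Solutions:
 3*Integral(1/(-log(_y) + 3*log(2)), (_y, f(y)))/7 = C1 - y


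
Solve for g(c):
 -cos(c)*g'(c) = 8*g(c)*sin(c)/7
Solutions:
 g(c) = C1*cos(c)^(8/7)


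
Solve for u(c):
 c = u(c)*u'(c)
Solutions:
 u(c) = -sqrt(C1 + c^2)
 u(c) = sqrt(C1 + c^2)


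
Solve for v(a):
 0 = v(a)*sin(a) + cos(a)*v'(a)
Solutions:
 v(a) = C1*cos(a)


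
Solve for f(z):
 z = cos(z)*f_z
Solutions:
 f(z) = C1 + Integral(z/cos(z), z)


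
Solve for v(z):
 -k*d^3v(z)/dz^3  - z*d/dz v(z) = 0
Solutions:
 v(z) = C1 + Integral(C2*airyai(z*(-1/k)^(1/3)) + C3*airybi(z*(-1/k)^(1/3)), z)


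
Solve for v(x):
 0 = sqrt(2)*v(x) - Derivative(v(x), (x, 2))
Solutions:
 v(x) = C1*exp(-2^(1/4)*x) + C2*exp(2^(1/4)*x)


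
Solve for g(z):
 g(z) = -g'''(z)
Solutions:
 g(z) = C3*exp(-z) + (C1*sin(sqrt(3)*z/2) + C2*cos(sqrt(3)*z/2))*exp(z/2)


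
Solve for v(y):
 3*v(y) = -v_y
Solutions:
 v(y) = C1*exp(-3*y)


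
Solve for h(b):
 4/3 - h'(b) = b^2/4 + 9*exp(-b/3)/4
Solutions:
 h(b) = C1 - b^3/12 + 4*b/3 + 27*exp(-b/3)/4


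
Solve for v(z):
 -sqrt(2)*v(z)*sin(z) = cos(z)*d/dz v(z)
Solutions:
 v(z) = C1*cos(z)^(sqrt(2))


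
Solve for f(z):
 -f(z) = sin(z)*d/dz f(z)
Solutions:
 f(z) = C1*sqrt(cos(z) + 1)/sqrt(cos(z) - 1)


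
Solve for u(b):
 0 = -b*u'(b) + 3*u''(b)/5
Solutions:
 u(b) = C1 + C2*erfi(sqrt(30)*b/6)


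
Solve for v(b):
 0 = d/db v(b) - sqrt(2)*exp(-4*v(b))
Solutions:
 v(b) = log(-I*(C1 + 4*sqrt(2)*b)^(1/4))
 v(b) = log(I*(C1 + 4*sqrt(2)*b)^(1/4))
 v(b) = log(-(C1 + 4*sqrt(2)*b)^(1/4))
 v(b) = log(C1 + 4*sqrt(2)*b)/4


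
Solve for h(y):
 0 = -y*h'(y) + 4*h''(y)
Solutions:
 h(y) = C1 + C2*erfi(sqrt(2)*y/4)


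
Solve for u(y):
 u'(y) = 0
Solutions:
 u(y) = C1


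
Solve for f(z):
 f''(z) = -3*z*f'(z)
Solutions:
 f(z) = C1 + C2*erf(sqrt(6)*z/2)


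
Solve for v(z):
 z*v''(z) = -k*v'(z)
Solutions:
 v(z) = C1 + z^(1 - re(k))*(C2*sin(log(z)*Abs(im(k))) + C3*cos(log(z)*im(k)))


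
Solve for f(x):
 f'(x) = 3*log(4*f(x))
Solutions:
 -Integral(1/(log(_y) + 2*log(2)), (_y, f(x)))/3 = C1 - x


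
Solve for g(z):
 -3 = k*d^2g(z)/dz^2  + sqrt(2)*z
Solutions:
 g(z) = C1 + C2*z - sqrt(2)*z^3/(6*k) - 3*z^2/(2*k)


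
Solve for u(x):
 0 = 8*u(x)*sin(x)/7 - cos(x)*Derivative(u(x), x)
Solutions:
 u(x) = C1/cos(x)^(8/7)


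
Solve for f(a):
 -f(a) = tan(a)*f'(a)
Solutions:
 f(a) = C1/sin(a)


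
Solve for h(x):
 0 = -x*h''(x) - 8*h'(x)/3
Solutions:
 h(x) = C1 + C2/x^(5/3)


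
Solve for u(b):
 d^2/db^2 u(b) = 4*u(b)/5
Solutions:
 u(b) = C1*exp(-2*sqrt(5)*b/5) + C2*exp(2*sqrt(5)*b/5)


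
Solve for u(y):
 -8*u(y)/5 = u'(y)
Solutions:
 u(y) = C1*exp(-8*y/5)


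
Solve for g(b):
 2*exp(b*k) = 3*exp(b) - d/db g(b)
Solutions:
 g(b) = C1 + 3*exp(b) - 2*exp(b*k)/k


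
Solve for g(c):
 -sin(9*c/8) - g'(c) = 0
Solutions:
 g(c) = C1 + 8*cos(9*c/8)/9


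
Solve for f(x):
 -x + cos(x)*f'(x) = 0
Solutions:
 f(x) = C1 + Integral(x/cos(x), x)


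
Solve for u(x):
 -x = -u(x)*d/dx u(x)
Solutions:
 u(x) = -sqrt(C1 + x^2)
 u(x) = sqrt(C1 + x^2)


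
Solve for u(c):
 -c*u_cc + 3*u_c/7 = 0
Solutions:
 u(c) = C1 + C2*c^(10/7)


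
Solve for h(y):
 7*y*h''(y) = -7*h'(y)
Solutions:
 h(y) = C1 + C2*log(y)


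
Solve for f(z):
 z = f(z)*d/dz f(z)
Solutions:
 f(z) = -sqrt(C1 + z^2)
 f(z) = sqrt(C1 + z^2)


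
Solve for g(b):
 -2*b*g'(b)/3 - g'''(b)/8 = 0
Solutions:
 g(b) = C1 + Integral(C2*airyai(-2*2^(1/3)*3^(2/3)*b/3) + C3*airybi(-2*2^(1/3)*3^(2/3)*b/3), b)


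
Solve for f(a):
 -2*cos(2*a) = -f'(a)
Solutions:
 f(a) = C1 + sin(2*a)


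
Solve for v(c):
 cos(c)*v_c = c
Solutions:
 v(c) = C1 + Integral(c/cos(c), c)


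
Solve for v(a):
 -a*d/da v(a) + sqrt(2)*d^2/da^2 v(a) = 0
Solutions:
 v(a) = C1 + C2*erfi(2^(1/4)*a/2)


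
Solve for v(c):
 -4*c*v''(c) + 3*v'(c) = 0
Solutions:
 v(c) = C1 + C2*c^(7/4)


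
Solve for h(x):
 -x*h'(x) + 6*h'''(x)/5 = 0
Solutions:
 h(x) = C1 + Integral(C2*airyai(5^(1/3)*6^(2/3)*x/6) + C3*airybi(5^(1/3)*6^(2/3)*x/6), x)


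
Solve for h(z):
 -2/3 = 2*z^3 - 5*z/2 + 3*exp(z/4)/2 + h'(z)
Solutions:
 h(z) = C1 - z^4/2 + 5*z^2/4 - 2*z/3 - 6*exp(z/4)


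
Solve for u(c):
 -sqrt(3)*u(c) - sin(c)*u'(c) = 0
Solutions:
 u(c) = C1*(cos(c) + 1)^(sqrt(3)/2)/(cos(c) - 1)^(sqrt(3)/2)


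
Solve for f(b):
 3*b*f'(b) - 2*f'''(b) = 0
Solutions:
 f(b) = C1 + Integral(C2*airyai(2^(2/3)*3^(1/3)*b/2) + C3*airybi(2^(2/3)*3^(1/3)*b/2), b)


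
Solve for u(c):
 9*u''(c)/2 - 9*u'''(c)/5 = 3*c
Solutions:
 u(c) = C1 + C2*c + C3*exp(5*c/2) + c^3/9 + 2*c^2/15


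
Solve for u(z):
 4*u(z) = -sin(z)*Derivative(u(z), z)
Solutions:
 u(z) = C1*(cos(z)^2 + 2*cos(z) + 1)/(cos(z)^2 - 2*cos(z) + 1)


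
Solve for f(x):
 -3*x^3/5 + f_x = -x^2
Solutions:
 f(x) = C1 + 3*x^4/20 - x^3/3


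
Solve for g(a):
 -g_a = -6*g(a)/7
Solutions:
 g(a) = C1*exp(6*a/7)


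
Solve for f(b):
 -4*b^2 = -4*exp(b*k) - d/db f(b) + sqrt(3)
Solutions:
 f(b) = C1 + 4*b^3/3 + sqrt(3)*b - 4*exp(b*k)/k


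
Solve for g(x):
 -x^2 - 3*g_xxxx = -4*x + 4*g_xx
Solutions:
 g(x) = C1 + C2*x + C3*sin(2*sqrt(3)*x/3) + C4*cos(2*sqrt(3)*x/3) - x^4/48 + x^3/6 + 3*x^2/16


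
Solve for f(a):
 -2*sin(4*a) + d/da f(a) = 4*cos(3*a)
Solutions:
 f(a) = C1 + 4*sin(3*a)/3 - cos(4*a)/2


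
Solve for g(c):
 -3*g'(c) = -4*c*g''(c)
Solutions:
 g(c) = C1 + C2*c^(7/4)


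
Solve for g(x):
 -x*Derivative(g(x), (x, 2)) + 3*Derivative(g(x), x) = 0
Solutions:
 g(x) = C1 + C2*x^4


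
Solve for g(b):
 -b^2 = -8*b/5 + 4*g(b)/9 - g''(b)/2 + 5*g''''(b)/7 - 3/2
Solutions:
 g(b) = -9*b^2/4 + 18*b/5 + (C1*sin(5^(3/4)*sqrt(6)*7^(1/4)*b*sin(atan(sqrt(1799)/21)/2)/15) + C2*cos(5^(3/4)*sqrt(6)*7^(1/4)*b*sin(atan(sqrt(1799)/21)/2)/15))*exp(-5^(3/4)*sqrt(6)*7^(1/4)*b*cos(atan(sqrt(1799)/21)/2)/15) + (C3*sin(5^(3/4)*sqrt(6)*7^(1/4)*b*sin(atan(sqrt(1799)/21)/2)/15) + C4*cos(5^(3/4)*sqrt(6)*7^(1/4)*b*sin(atan(sqrt(1799)/21)/2)/15))*exp(5^(3/4)*sqrt(6)*7^(1/4)*b*cos(atan(sqrt(1799)/21)/2)/15) - 27/16


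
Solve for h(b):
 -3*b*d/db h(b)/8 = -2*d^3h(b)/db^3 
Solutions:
 h(b) = C1 + Integral(C2*airyai(2^(2/3)*3^(1/3)*b/4) + C3*airybi(2^(2/3)*3^(1/3)*b/4), b)


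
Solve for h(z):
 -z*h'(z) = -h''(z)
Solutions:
 h(z) = C1 + C2*erfi(sqrt(2)*z/2)


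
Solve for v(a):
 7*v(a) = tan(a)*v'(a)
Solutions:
 v(a) = C1*sin(a)^7


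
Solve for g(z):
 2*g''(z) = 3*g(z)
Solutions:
 g(z) = C1*exp(-sqrt(6)*z/2) + C2*exp(sqrt(6)*z/2)


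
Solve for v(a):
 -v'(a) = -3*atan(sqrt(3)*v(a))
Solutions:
 Integral(1/atan(sqrt(3)*_y), (_y, v(a))) = C1 + 3*a


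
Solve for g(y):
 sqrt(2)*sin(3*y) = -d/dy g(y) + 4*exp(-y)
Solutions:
 g(y) = C1 + sqrt(2)*cos(3*y)/3 - 4*exp(-y)


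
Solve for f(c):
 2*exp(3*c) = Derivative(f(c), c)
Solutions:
 f(c) = C1 + 2*exp(3*c)/3


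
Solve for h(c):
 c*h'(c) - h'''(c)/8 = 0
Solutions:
 h(c) = C1 + Integral(C2*airyai(2*c) + C3*airybi(2*c), c)


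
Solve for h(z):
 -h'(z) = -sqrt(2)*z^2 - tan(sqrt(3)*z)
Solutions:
 h(z) = C1 + sqrt(2)*z^3/3 - sqrt(3)*log(cos(sqrt(3)*z))/3


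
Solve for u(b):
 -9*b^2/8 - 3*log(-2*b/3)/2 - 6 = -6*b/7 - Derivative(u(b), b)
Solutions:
 u(b) = C1 + 3*b^3/8 - 3*b^2/7 + 3*b*log(-b)/2 + b*(-2*log(3) + log(2) + log(6)/2 + 9/2)


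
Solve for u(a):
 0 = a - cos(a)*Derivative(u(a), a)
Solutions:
 u(a) = C1 + Integral(a/cos(a), a)


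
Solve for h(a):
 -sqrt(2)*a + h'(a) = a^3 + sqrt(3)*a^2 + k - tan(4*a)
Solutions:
 h(a) = C1 + a^4/4 + sqrt(3)*a^3/3 + sqrt(2)*a^2/2 + a*k + log(cos(4*a))/4


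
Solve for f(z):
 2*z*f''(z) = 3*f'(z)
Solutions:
 f(z) = C1 + C2*z^(5/2)


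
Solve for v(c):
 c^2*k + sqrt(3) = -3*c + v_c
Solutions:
 v(c) = C1 + c^3*k/3 + 3*c^2/2 + sqrt(3)*c


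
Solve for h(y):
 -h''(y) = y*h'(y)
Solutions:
 h(y) = C1 + C2*erf(sqrt(2)*y/2)


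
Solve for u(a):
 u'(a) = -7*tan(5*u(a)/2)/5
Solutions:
 u(a) = -2*asin(C1*exp(-7*a/2))/5 + 2*pi/5
 u(a) = 2*asin(C1*exp(-7*a/2))/5


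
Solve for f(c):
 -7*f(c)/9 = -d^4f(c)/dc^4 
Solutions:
 f(c) = C1*exp(-sqrt(3)*7^(1/4)*c/3) + C2*exp(sqrt(3)*7^(1/4)*c/3) + C3*sin(sqrt(3)*7^(1/4)*c/3) + C4*cos(sqrt(3)*7^(1/4)*c/3)


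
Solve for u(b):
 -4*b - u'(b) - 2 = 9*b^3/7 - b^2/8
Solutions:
 u(b) = C1 - 9*b^4/28 + b^3/24 - 2*b^2 - 2*b


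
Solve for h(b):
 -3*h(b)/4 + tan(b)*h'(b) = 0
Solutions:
 h(b) = C1*sin(b)^(3/4)


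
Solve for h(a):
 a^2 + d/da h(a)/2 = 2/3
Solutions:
 h(a) = C1 - 2*a^3/3 + 4*a/3


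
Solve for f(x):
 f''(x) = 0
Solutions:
 f(x) = C1 + C2*x


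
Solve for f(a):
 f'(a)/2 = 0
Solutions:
 f(a) = C1


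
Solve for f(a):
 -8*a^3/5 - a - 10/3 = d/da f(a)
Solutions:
 f(a) = C1 - 2*a^4/5 - a^2/2 - 10*a/3


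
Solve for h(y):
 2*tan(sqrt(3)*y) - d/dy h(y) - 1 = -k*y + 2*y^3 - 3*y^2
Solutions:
 h(y) = C1 + k*y^2/2 - y^4/2 + y^3 - y - 2*sqrt(3)*log(cos(sqrt(3)*y))/3


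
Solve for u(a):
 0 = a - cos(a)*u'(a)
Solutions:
 u(a) = C1 + Integral(a/cos(a), a)


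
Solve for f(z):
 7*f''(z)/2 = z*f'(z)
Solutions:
 f(z) = C1 + C2*erfi(sqrt(7)*z/7)


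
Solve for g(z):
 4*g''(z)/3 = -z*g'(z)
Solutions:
 g(z) = C1 + C2*erf(sqrt(6)*z/4)


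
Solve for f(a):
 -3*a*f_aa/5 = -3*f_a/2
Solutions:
 f(a) = C1 + C2*a^(7/2)


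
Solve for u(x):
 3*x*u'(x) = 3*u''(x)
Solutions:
 u(x) = C1 + C2*erfi(sqrt(2)*x/2)


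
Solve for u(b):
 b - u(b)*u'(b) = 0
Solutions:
 u(b) = -sqrt(C1 + b^2)
 u(b) = sqrt(C1 + b^2)


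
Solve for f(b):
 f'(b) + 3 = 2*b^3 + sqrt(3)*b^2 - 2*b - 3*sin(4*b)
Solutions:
 f(b) = C1 + b^4/2 + sqrt(3)*b^3/3 - b^2 - 3*b + 3*cos(4*b)/4


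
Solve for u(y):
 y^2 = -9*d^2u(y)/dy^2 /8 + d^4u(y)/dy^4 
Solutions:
 u(y) = C1 + C2*y + C3*exp(-3*sqrt(2)*y/4) + C4*exp(3*sqrt(2)*y/4) - 2*y^4/27 - 64*y^2/81


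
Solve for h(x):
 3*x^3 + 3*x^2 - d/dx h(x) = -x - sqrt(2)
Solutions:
 h(x) = C1 + 3*x^4/4 + x^3 + x^2/2 + sqrt(2)*x


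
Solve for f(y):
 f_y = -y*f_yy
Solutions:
 f(y) = C1 + C2*log(y)


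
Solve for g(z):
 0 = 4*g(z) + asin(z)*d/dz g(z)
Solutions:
 g(z) = C1*exp(-4*Integral(1/asin(z), z))


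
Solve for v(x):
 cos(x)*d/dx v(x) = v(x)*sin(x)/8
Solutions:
 v(x) = C1/cos(x)^(1/8)


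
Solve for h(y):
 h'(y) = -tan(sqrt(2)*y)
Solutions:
 h(y) = C1 + sqrt(2)*log(cos(sqrt(2)*y))/2


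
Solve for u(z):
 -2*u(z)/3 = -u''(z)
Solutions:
 u(z) = C1*exp(-sqrt(6)*z/3) + C2*exp(sqrt(6)*z/3)


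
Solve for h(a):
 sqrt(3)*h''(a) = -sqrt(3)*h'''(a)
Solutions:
 h(a) = C1 + C2*a + C3*exp(-a)


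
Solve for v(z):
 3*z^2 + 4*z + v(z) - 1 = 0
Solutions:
 v(z) = -3*z^2 - 4*z + 1


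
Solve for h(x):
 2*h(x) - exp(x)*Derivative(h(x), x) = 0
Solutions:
 h(x) = C1*exp(-2*exp(-x))


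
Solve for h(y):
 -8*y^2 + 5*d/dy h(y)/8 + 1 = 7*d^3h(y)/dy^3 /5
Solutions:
 h(y) = C1 + C2*exp(-5*sqrt(14)*y/28) + C3*exp(5*sqrt(14)*y/28) + 64*y^3/15 + 6968*y/125


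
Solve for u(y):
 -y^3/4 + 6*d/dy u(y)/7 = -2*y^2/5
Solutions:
 u(y) = C1 + 7*y^4/96 - 7*y^3/45


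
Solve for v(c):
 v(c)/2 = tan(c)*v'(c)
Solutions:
 v(c) = C1*sqrt(sin(c))


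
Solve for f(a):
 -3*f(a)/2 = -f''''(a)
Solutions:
 f(a) = C1*exp(-2^(3/4)*3^(1/4)*a/2) + C2*exp(2^(3/4)*3^(1/4)*a/2) + C3*sin(2^(3/4)*3^(1/4)*a/2) + C4*cos(2^(3/4)*3^(1/4)*a/2)


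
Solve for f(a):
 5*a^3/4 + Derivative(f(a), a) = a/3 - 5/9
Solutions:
 f(a) = C1 - 5*a^4/16 + a^2/6 - 5*a/9


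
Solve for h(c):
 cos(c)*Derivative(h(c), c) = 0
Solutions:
 h(c) = C1


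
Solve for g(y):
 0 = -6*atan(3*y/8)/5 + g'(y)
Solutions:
 g(y) = C1 + 6*y*atan(3*y/8)/5 - 8*log(9*y^2 + 64)/5


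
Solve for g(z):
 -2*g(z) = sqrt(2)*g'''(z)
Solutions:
 g(z) = C3*exp(-2^(1/6)*z) + (C1*sin(2^(1/6)*sqrt(3)*z/2) + C2*cos(2^(1/6)*sqrt(3)*z/2))*exp(2^(1/6)*z/2)


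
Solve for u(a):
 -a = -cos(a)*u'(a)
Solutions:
 u(a) = C1 + Integral(a/cos(a), a)


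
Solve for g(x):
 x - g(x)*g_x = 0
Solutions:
 g(x) = -sqrt(C1 + x^2)
 g(x) = sqrt(C1 + x^2)


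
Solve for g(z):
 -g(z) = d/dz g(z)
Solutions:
 g(z) = C1*exp(-z)


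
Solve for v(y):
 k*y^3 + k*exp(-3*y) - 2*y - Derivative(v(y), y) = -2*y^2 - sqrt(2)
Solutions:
 v(y) = C1 + k*y^4/4 - k*exp(-3*y)/3 + 2*y^3/3 - y^2 + sqrt(2)*y


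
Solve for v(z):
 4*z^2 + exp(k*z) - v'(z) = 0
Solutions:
 v(z) = C1 + 4*z^3/3 + exp(k*z)/k


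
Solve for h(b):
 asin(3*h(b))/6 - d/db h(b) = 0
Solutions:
 Integral(1/asin(3*_y), (_y, h(b))) = C1 + b/6


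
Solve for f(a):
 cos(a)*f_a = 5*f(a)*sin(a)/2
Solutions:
 f(a) = C1/cos(a)^(5/2)


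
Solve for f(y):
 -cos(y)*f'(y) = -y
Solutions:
 f(y) = C1 + Integral(y/cos(y), y)


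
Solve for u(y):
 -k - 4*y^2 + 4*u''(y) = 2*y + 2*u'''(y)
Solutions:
 u(y) = C1 + C2*y + C3*exp(2*y) + y^4/12 + y^3/4 + y^2*(k + 3)/8


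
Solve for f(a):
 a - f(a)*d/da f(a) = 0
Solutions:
 f(a) = -sqrt(C1 + a^2)
 f(a) = sqrt(C1 + a^2)


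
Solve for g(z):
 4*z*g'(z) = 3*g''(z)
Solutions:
 g(z) = C1 + C2*erfi(sqrt(6)*z/3)
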